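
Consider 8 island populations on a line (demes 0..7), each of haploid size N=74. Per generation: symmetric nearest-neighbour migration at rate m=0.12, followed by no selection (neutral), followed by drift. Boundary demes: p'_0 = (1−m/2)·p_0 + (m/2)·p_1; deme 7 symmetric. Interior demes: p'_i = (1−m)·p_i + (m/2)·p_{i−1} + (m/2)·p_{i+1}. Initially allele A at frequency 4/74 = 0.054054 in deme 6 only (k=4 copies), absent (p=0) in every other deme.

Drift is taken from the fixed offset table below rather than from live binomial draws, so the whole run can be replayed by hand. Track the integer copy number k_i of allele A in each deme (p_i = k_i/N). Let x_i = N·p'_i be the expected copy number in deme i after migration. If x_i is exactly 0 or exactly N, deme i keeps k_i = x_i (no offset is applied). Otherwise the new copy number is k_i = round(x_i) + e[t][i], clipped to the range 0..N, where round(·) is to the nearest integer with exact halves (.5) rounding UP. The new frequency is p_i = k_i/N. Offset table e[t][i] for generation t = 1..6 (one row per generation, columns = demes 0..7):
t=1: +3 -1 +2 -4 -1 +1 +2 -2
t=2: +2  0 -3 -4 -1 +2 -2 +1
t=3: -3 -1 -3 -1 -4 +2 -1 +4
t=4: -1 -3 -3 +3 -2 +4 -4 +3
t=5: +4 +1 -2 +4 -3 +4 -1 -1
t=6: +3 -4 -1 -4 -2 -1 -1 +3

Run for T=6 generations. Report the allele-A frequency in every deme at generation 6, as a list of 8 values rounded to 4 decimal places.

[0.0000, 0.0000, 0.0000, 0.0000, 0.0000, 0.1351, 0.0000, 0.1351]

t=0: k=[0 0 0 0 0 0 4 0]
t=1: x=[0.0000 0.0000 0.0000 0.0000 0.0000 0.2400 3.5200 0.2400] k=[0 0 0 0 0 1 6 0]
t=2: x=[0.0000 0.0000 0.0000 0.0000 0.0600 1.2400 5.3400 0.3600] k=[0 0 0 0 0 3 3 1]
t=3: x=[0.0000 0.0000 0.0000 0.0000 0.1800 2.8200 2.8800 1.1200] k=[0 0 0 0 0 5 2 5]
t=4: x=[0.0000 0.0000 0.0000 0.0000 0.3000 4.5200 2.3600 4.8200] k=[0 0 0 0 0 9 0 8]
t=5: x=[0.0000 0.0000 0.0000 0.0000 0.5400 7.9200 1.0200 7.5200] k=[0 0 0 0 0 12 0 7]
t=6: x=[0.0000 0.0000 0.0000 0.0000 0.7200 10.5600 1.1400 6.5800] k=[0 0 0 0 0 10 0 10]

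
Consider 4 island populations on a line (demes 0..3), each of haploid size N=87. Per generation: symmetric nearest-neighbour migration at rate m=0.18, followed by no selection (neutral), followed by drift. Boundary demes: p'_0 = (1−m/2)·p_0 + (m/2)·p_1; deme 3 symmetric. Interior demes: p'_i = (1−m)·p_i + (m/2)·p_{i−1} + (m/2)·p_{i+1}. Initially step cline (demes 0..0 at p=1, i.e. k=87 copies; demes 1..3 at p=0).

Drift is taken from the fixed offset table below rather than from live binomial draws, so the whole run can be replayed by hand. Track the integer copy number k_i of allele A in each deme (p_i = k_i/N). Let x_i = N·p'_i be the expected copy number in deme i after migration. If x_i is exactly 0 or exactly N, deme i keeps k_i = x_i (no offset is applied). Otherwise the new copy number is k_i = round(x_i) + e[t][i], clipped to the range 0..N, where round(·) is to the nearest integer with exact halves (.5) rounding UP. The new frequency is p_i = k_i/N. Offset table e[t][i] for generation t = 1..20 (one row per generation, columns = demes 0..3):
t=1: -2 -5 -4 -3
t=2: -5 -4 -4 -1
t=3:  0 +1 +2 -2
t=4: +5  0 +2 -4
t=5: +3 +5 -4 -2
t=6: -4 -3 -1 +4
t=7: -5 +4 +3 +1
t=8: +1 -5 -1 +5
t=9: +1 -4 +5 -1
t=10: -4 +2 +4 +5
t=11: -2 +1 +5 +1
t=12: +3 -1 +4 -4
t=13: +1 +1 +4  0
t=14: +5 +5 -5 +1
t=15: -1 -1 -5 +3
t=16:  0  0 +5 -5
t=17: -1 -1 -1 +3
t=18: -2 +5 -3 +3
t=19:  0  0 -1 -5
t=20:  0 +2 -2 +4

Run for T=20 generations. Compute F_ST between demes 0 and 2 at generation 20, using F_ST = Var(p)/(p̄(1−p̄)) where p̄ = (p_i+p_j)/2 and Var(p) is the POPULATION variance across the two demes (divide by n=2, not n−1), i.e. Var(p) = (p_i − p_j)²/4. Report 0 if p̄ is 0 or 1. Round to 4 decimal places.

0.0269

t=0: k=[87 0 0 0]
t=1: x=[79.1700 7.8300 0.0000 0.0000] k=[77 3 0 0]
t=2: x=[70.3400 9.3900 0.2700 0.0000] k=[65 5 0 0]
t=3: x=[59.6000 9.9500 0.4500 0.0000] k=[60 11 2 0]
t=4: x=[55.5900 14.6000 2.6300 0.1800] k=[61 15 5 0]
t=5: x=[56.8600 18.2400 5.4500 0.4500] k=[60 23 1 0]
t=6: x=[56.6700 24.3500 2.8900 0.0900] k=[53 21 2 4]
t=7: x=[50.1200 22.1700 3.8900 3.8200] k=[45 26 7 5]
t=8: x=[43.2900 26.0000 8.5300 5.1800] k=[44 21 8 10]
t=9: x=[41.9300 21.9000 9.3500 9.8200] k=[43 18 14 9]
t=10: x=[40.7500 19.8900 13.9100 9.4500] k=[37 22 18 14]
t=11: x=[35.6500 22.9900 18.0000 14.3600] k=[34 24 23 15]
t=12: x=[33.1000 24.8100 22.3700 15.7200] k=[36 24 26 12]
t=13: x=[34.9200 25.2600 24.5600 13.2600] k=[36 26 29 13]
t=14: x=[35.1000 27.1700 27.2900 14.4400] k=[40 32 22 15]
t=15: x=[39.2800 31.8200 22.2700 15.6300] k=[38 31 17 19]
t=16: x=[37.3700 30.3700 18.4400 18.8200] k=[37 30 23 14]
t=17: x=[36.3700 30.0000 22.8200 14.8100] k=[35 29 22 18]
t=18: x=[34.4600 28.9100 22.2700 18.3600] k=[32 34 19 21]
t=19: x=[32.1800 32.4700 20.5300 20.8200] k=[32 32 20 16]
t=20: x=[32.0000 30.9200 20.7200 16.3600] k=[32 33 19 20]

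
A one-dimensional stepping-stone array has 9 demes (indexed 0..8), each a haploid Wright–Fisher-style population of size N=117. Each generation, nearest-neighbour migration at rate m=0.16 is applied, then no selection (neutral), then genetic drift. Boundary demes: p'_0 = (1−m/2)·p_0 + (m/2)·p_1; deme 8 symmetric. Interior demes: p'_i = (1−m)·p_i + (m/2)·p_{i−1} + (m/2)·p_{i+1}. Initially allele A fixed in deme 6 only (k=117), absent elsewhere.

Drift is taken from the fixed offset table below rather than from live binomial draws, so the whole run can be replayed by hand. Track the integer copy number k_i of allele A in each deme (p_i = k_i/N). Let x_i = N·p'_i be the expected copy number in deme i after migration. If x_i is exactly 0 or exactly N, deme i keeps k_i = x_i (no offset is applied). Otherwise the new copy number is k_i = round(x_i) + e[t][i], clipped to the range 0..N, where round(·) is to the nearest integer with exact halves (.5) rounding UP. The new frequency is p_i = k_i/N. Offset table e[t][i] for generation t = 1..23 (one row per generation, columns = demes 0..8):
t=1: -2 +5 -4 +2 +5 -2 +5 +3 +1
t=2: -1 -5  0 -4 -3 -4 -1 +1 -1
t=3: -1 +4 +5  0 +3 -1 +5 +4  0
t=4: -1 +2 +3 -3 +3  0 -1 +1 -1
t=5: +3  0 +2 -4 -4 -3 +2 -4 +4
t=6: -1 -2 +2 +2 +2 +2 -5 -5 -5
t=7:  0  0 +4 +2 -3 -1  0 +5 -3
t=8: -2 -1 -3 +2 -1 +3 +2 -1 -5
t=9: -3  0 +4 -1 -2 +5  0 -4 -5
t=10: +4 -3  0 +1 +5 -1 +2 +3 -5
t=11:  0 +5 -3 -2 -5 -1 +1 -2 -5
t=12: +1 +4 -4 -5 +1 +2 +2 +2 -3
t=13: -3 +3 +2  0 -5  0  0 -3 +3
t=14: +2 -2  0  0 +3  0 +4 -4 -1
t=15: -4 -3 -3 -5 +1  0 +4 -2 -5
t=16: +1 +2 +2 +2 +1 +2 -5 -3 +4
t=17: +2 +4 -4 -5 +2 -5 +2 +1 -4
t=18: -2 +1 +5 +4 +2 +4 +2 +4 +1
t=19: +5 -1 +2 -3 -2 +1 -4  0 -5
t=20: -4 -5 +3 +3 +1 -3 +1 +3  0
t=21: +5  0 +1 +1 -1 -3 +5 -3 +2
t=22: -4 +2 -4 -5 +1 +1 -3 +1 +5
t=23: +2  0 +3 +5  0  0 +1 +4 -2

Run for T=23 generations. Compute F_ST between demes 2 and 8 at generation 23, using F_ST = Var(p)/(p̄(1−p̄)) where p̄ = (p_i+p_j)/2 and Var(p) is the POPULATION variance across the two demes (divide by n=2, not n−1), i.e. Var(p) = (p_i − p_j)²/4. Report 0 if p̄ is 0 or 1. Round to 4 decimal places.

t=0: k=[0 0 0 0 0 0 117 0 0]
t=1: x=[0.0000 0.0000 0.0000 0.0000 0.0000 9.3600 98.2800 9.3600 0.0000] k=[0 0 0 0 0 7 103 12 0]
t=2: x=[0.0000 0.0000 0.0000 0.0000 0.5600 14.1200 88.0400 18.3200 0.9600] k=[0 0 0 0 0 10 87 19 0]
t=3: x=[0.0000 0.0000 0.0000 0.0000 0.8000 15.3600 75.4000 22.9200 1.5200] k=[0 0 0 0 4 14 80 27 2]
t=4: x=[0.0000 0.0000 0.0000 0.3200 4.4800 18.4800 70.4800 29.2400 4.0000] k=[0 0 0 0 7 18 69 30 3]
t=5: x=[0.0000 0.0000 0.0000 0.5600 7.3200 21.2000 61.8000 30.9600 5.1600] k=[0 0 0 0 3 18 64 27 9]
t=6: x=[0.0000 0.0000 0.0000 0.2400 3.9600 20.4800 57.3600 28.5200 10.4400] k=[0 0 0 2 6 22 52 24 5]
t=7: x=[0.0000 0.0000 0.1600 2.1600 6.9600 23.1200 47.3600 24.7200 6.5200] k=[0 0 4 4 4 22 47 30 4]
t=8: x=[0.0000 0.3200 3.6800 4.0000 5.4400 22.5600 43.6400 29.2800 6.0800] k=[0 0 1 6 4 26 46 28 1]
t=9: x=[0.0000 0.0800 1.3200 5.4400 5.9200 25.8400 42.9600 27.2800 3.1600] k=[0 0 5 4 4 31 43 23 0]
t=10: x=[0.0000 0.4000 4.5200 4.0800 6.1600 29.8000 40.4400 22.7600 1.8400] k=[0 0 5 5 11 29 42 26 0]
t=11: x=[0.0000 0.4000 4.6000 5.4800 11.9600 28.6000 39.6800 25.2000 2.0800] k=[0 5 2 3 7 28 41 23 0]
t=12: x=[0.4000 4.3600 2.3200 3.2400 8.3600 27.3600 38.5200 22.6000 1.8400] k=[1 8 0 0 9 29 41 25 0]
t=13: x=[1.5600 6.8000 0.6400 0.7200 9.8800 28.3600 38.7600 24.2800 2.0000] k=[0 10 3 1 5 28 39 21 5]
t=14: x=[0.8000 8.6400 3.4000 1.4800 6.5200 27.0400 36.6800 21.1600 6.2800] k=[3 7 3 1 10 27 41 17 5]
t=15: x=[3.3200 6.3600 3.1600 1.8800 10.6400 26.7600 37.9600 17.9600 5.9600] k=[0 3 0 0 12 27 42 16 1]
t=16: x=[0.2400 2.5200 0.2400 0.9600 12.2400 27.0000 38.7200 16.8800 2.2000] k=[1 5 2 3 13 29 34 14 6]
t=17: x=[1.3200 4.4400 2.3200 3.7200 13.4800 28.1200 32.0000 14.9600 6.6400] k=[3 8 0 0 15 23 34 16 3]
t=18: x=[3.4000 6.9600 0.6400 1.2000 14.4400 23.2400 31.6800 16.4000 4.0400] k=[1 8 6 5 16 27 34 20 5]
t=19: x=[1.5600 7.2800 6.0800 5.9600 16.0000 26.6800 32.3200 19.9200 6.2000] k=[7 6 8 3 14 28 28 20 1]
t=20: x=[6.9200 6.2400 7.4400 4.2800 14.2400 26.8800 27.3600 19.1200 2.5200] k=[3 1 10 7 15 24 28 22 3]
t=21: x=[2.8400 1.8800 9.0400 7.8800 15.0800 23.6000 27.2000 20.9600 4.5200] k=[8 2 10 9 14 21 32 18 7]
t=22: x=[7.5200 3.1200 9.2800 9.4800 14.1600 21.3200 30.0000 18.2400 7.8800] k=[4 5 5 4 15 22 27 19 13]
t=23: x=[4.0800 4.9200 4.9200 4.9600 14.6800 21.8400 25.9600 19.1600 13.4800] k=[6 5 8 10 15 22 27 23 11]

0.0022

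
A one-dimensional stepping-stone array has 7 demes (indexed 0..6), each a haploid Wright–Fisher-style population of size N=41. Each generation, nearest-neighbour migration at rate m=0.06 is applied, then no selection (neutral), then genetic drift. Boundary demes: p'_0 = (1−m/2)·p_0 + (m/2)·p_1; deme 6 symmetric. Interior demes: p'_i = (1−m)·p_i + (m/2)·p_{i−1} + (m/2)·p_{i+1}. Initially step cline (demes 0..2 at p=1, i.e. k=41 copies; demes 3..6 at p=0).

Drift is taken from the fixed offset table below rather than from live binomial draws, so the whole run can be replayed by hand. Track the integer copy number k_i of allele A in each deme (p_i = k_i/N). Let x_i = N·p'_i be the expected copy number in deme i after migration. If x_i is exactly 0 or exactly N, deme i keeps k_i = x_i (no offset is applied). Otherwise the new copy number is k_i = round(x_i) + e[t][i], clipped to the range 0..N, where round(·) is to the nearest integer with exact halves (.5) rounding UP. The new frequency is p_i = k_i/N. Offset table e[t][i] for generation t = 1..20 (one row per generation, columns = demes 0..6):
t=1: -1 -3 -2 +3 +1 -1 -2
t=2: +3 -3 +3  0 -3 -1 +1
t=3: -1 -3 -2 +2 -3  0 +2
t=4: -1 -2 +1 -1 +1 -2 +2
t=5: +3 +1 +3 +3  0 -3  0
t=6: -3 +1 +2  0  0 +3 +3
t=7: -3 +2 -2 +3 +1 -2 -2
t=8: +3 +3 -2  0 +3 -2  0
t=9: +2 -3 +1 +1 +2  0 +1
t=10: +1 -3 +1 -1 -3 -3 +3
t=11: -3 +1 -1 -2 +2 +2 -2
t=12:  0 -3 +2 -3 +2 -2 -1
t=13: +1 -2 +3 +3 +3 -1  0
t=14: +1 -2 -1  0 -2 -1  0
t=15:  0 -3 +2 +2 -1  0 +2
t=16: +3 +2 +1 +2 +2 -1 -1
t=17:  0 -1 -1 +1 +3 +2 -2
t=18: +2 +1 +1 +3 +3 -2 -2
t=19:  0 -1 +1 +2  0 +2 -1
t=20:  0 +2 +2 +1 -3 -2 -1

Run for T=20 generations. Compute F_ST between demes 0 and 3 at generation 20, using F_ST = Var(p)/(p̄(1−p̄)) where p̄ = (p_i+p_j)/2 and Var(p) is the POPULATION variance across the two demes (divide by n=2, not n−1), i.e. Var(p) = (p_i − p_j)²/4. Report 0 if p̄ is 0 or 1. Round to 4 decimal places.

0.2059

t=0: k=[41 41 41 0 0 0 0]
t=1: x=[41.0000 41.0000 39.7700 1.2300 0.0000 0.0000 0.0000] k=[41 41 38 4 0 0 0]
t=2: x=[41.0000 40.9100 37.0700 4.9000 0.1200 0.0000 0.0000] k=[41 38 40 5 0 0 0]
t=3: x=[40.9100 38.1500 38.8900 5.9000 0.1500 0.0000 0.0000] k=[40 35 37 8 0 0 0]
t=4: x=[39.8500 35.2100 36.0700 8.6300 0.2400 0.0000 0.0000] k=[39 33 37 8 1 0 0]
t=5: x=[38.8200 33.3000 36.0100 8.6600 1.1800 0.0300 0.0000] k=[41 34 39 12 1 0 0]
t=6: x=[40.7900 34.3600 38.0400 12.4800 1.3000 0.0300 0.0000] k=[38 35 40 12 1 3 0]
t=7: x=[37.9100 35.2400 39.0100 12.5100 1.3900 2.8500 0.0900] k=[35 37 37 16 2 1 0]
t=8: x=[35.0600 36.9400 36.3700 16.2100 2.3900 1.0000 0.0300] k=[38 40 34 16 5 0 0]
t=9: x=[38.0600 39.7600 33.6400 16.2100 5.1800 0.1500 0.0000] k=[40 37 35 17 7 0 0]
t=10: x=[39.9100 37.0300 34.5200 17.2400 7.0900 0.2100 0.0000] k=[41 34 36 16 4 0 0]
t=11: x=[40.7900 34.2700 35.3400 16.2400 4.2400 0.1200 0.0000] k=[38 35 34 14 6 2 0]
t=12: x=[37.9100 35.0600 33.4300 14.3600 6.1200 2.0600 0.0600] k=[38 32 35 11 8 0 0]
t=13: x=[37.8200 32.2700 34.1900 11.6300 7.8500 0.2400 0.0000] k=[39 30 37 15 11 0 0]
t=14: x=[38.7300 30.4800 36.1300 15.5400 10.7900 0.3300 0.0000] k=[40 28 35 16 9 0 0]
t=15: x=[39.6400 28.5700 34.2200 16.3600 8.9400 0.2700 0.0000] k=[40 26 36 18 8 0 0]
t=16: x=[39.5800 26.7200 35.1600 18.2400 8.0600 0.2400 0.0000] k=[41 29 36 20 10 0 0]
t=17: x=[40.6400 29.5700 35.3100 20.1800 10.0000 0.3000 0.0000] k=[41 29 34 21 13 2 0]
t=18: x=[40.6400 29.5100 33.4600 21.1500 12.9100 2.2700 0.0600] k=[41 31 34 24 16 0 0]
t=19: x=[40.7000 31.3900 33.6100 24.0600 15.7600 0.4800 0.0000] k=[41 30 35 26 16 2 0]
t=20: x=[40.6700 30.4800 34.5800 25.9700 15.8800 2.3600 0.0600] k=[41 32 37 27 13 0 0]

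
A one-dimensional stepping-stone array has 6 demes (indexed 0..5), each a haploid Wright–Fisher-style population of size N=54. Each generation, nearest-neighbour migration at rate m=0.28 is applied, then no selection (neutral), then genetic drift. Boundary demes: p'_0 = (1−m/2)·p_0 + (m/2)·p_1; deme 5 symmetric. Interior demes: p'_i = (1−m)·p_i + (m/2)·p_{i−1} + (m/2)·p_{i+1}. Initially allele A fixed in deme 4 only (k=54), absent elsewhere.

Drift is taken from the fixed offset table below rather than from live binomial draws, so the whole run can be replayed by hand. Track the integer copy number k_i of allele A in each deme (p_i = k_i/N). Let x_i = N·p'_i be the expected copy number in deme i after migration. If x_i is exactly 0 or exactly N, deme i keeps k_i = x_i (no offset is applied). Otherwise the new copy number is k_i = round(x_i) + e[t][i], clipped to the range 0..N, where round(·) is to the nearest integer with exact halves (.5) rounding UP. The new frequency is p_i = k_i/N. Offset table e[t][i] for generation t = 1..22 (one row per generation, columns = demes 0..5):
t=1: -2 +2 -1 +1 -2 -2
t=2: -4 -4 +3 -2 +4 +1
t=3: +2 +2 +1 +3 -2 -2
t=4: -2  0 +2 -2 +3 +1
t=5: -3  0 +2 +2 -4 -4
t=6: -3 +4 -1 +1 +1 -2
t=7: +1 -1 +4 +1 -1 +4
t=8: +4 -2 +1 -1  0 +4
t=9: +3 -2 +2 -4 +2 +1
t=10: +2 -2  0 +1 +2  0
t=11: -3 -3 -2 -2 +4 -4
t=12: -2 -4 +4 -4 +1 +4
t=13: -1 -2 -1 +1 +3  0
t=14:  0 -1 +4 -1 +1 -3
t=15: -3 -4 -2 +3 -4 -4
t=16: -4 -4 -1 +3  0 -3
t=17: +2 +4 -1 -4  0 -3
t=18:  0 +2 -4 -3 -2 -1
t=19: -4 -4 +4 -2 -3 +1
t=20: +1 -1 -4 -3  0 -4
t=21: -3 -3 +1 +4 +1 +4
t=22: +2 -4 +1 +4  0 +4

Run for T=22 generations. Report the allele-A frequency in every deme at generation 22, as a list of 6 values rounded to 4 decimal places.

[0.0000, 0.0000, 0.1111, 0.2222, 0.1667, 0.2778]

t=0: k=[0 0 0 0 54 0]
t=1: x=[0.0000 0.0000 0.0000 7.5600 38.8800 7.5600] k=[0 0 0 9 37 6]
t=2: x=[0.0000 0.0000 1.2600 11.6600 28.7400 10.3400] k=[0 0 4 10 33 11]
t=3: x=[0.0000 0.5600 4.2800 12.3800 26.7000 14.0800] k=[0 3 5 15 25 12]
t=4: x=[0.4200 2.8600 6.1200 15.0000 21.7800 13.8200] k=[0 3 8 13 25 15]
t=5: x=[0.4200 3.2800 8.0000 13.9800 21.9200 16.4000] k=[0 3 10 16 18 12]
t=6: x=[0.4200 3.5600 9.8600 15.4400 16.8800 12.8400] k=[0 8 9 16 18 11]
t=7: x=[1.1200 7.0200 9.8400 15.3000 16.7400 11.9800] k=[2 6 14 16 16 16]
t=8: x=[2.5600 6.5600 13.1600 15.7200 16.0000 16.0000] k=[7 5 14 15 16 20]
t=9: x=[6.7200 6.5400 12.8800 15.0000 16.4200 19.4400] k=[10 5 15 11 18 20]
t=10: x=[9.3000 7.1000 13.0400 12.5400 17.3000 19.7200] k=[11 5 13 14 19 20]
t=11: x=[10.1600 6.9600 12.0200 14.5600 18.4400 19.8600] k=[7 4 10 13 22 16]
t=12: x=[6.5800 5.2600 9.5800 13.8400 19.9000 16.8400] k=[5 1 14 10 21 21]
t=13: x=[4.4400 3.3800 11.6200 12.1000 19.4600 21.0000] k=[3 1 11 13 22 21]
t=14: x=[2.7200 2.6800 9.8800 13.9800 20.6000 21.1400] k=[3 2 14 13 22 18]
t=15: x=[2.8600 3.8200 12.1800 14.4000 20.1800 18.5600] k=[0 0 10 17 16 15]
t=16: x=[0.0000 1.4000 9.5800 15.8800 16.0000 15.1400] k=[0 0 9 19 16 12]
t=17: x=[0.0000 1.2600 9.1400 17.1800 15.8600 12.5600] k=[0 5 8 13 16 10]
t=18: x=[0.7000 4.7200 8.2800 12.7200 14.7400 10.8400] k=[1 7 4 10 13 10]
t=19: x=[1.8400 5.7400 5.2600 9.5800 12.1600 10.4200] k=[0 2 9 8 9 11]
t=20: x=[0.2800 2.7000 7.8800 8.2800 9.1400 10.7200] k=[1 2 4 5 9 7]
t=21: x=[1.1400 2.1400 3.8600 5.4200 8.1600 7.2800] k=[0 0 5 9 9 11]
t=22: x=[0.0000 0.7000 4.8600 8.4400 9.2800 10.7200] k=[0 0 6 12 9 15]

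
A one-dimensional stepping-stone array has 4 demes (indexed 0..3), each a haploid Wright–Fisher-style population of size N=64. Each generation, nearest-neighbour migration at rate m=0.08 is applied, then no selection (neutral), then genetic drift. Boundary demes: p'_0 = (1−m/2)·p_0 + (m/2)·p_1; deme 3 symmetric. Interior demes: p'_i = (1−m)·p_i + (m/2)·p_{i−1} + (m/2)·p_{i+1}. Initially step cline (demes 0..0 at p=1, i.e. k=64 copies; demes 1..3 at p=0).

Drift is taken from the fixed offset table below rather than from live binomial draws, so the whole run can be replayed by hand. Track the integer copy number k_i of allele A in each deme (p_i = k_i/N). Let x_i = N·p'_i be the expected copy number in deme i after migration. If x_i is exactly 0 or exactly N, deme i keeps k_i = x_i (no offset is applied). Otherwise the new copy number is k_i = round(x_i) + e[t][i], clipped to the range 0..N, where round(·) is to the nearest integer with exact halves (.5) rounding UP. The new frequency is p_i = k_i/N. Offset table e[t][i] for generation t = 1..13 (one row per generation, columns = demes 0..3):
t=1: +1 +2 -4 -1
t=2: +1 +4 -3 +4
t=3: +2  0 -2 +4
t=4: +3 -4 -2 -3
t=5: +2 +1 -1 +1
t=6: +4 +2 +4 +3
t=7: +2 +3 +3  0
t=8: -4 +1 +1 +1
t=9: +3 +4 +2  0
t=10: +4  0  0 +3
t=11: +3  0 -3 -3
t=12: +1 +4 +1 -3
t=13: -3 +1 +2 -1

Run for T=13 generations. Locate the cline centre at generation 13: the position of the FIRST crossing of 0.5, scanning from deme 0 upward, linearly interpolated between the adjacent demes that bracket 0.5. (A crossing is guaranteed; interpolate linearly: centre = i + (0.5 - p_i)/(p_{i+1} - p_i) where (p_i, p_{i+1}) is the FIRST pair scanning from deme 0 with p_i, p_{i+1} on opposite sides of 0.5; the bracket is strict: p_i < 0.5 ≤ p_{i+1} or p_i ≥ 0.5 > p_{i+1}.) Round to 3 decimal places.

t=0: k=[64 0 0 0]
t=1: x=[61.4400 2.5600 0.0000 0.0000] k=[62 5 0 0]
t=2: x=[59.7200 7.0800 0.2000 0.0000] k=[61 11 0 0]
t=3: x=[59.0000 12.5600 0.4400 0.0000] k=[61 13 0 0]
t=4: x=[59.0800 14.4000 0.5200 0.0000] k=[62 10 0 0]
t=5: x=[59.9200 11.6800 0.4000 0.0000] k=[62 13 0 0]
t=6: x=[60.0400 14.4400 0.5200 0.0000] k=[64 16 5 0]
t=7: x=[62.0800 17.4800 5.2400 0.2000] k=[64 20 8 0]
t=8: x=[62.2400 21.2800 8.1600 0.3200] k=[58 22 9 1]
t=9: x=[56.5600 22.9200 9.2000 1.3200] k=[60 27 11 1]
t=10: x=[58.6800 27.6800 11.2400 1.4000] k=[63 28 11 4]
t=11: x=[61.6000 28.7200 11.4000 4.2800] k=[64 29 8 1]
t=12: x=[62.6000 29.5600 8.5600 1.2800] k=[64 34 10 0]
t=13: x=[62.8000 34.2400 10.5600 0.4000] k=[60 35 13 0]

1.136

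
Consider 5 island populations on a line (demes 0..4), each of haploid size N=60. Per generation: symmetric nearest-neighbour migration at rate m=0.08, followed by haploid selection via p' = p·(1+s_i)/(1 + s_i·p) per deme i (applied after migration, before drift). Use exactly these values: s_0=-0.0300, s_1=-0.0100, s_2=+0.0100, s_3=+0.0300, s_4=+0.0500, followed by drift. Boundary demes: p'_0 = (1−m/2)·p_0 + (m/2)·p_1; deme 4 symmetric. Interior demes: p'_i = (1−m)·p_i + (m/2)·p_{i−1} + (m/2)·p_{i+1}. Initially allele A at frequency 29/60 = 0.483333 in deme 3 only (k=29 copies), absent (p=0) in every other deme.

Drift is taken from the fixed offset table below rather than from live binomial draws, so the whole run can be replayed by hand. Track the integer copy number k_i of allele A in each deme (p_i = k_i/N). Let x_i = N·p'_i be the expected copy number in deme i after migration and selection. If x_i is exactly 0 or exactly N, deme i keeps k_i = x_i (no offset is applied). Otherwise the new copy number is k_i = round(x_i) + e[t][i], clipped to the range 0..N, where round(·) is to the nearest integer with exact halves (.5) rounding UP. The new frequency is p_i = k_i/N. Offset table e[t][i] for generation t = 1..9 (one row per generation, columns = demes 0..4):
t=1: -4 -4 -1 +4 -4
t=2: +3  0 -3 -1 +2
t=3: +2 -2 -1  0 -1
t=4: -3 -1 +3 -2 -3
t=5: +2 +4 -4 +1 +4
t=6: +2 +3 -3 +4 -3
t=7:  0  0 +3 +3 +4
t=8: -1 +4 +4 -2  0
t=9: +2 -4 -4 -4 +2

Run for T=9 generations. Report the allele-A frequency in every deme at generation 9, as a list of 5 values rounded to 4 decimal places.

t=0: k=[0 0 0 29 0]
t=1: x=[0.0000 0.0000 1.1714 27.1186 1.2168] k=[0 0 0 31 0]
t=2: x=[0.0000 0.0000 1.2521 28.9626 1.3007] k=[0 0 0 28 3]
t=3: x=[0.0000 0.0000 1.1310 26.3159 4.1860] k=[0 0 0 26 3]
t=4: x=[0.0000 0.0000 1.0502 24.4671 4.1026] k=[0 0 4 22 1]
t=5: x=[0.0000 0.1584 4.6021 20.8402 1.9290] k=[0 4 1 22 6]
t=6: x=[0.1552 3.6851 1.9790 20.9210 6.9336] k=[2 7 0 25 4]
t=7: x=[2.1363 6.4618 1.2925 23.5817 5.0616] k=[2 6 4 27 9]
t=8: x=[2.0975 5.7079 5.0458 25.7937 10.1240] k=[1 10 9 24 10]
t=9: x=[1.3201 9.5192 9.7208 23.2596 10.9913] k=[3 6 6 19 13]

[0.0500, 0.1000, 0.1000, 0.3167, 0.2167]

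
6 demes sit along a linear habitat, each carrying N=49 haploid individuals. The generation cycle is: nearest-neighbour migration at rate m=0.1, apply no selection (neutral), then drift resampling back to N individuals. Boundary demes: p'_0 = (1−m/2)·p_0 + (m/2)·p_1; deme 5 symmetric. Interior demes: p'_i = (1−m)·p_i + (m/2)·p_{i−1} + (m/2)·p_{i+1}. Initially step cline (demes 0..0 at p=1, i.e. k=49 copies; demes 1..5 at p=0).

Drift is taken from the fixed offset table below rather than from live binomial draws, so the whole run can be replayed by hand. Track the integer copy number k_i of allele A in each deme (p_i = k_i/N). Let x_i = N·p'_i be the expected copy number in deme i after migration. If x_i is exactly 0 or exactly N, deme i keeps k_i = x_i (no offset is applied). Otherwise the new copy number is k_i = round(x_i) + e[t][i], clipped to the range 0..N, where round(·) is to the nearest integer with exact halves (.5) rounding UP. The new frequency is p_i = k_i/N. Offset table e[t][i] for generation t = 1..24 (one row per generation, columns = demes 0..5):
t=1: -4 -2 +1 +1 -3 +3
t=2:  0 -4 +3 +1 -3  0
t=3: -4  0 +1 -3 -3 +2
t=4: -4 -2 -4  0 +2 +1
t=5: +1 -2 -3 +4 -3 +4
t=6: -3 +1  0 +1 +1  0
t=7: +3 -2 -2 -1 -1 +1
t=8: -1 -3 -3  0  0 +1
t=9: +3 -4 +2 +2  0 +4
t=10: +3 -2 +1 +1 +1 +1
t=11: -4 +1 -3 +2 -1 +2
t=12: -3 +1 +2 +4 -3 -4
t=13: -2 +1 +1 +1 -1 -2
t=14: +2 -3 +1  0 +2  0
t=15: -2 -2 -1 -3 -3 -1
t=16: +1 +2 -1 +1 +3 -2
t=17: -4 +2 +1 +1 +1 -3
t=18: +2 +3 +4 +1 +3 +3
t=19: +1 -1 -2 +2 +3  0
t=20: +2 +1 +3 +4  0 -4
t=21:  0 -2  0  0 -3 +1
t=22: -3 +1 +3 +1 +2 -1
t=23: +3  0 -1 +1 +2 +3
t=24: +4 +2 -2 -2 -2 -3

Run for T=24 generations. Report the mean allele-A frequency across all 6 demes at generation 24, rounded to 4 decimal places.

0.1837

t=0: k=[49 0 0 0 0 0]
t=1: x=[46.5500 2.4500 0.0000 0.0000 0.0000 0.0000] k=[43 0 0 0 0 0]
t=2: x=[40.8500 2.1500 0.0000 0.0000 0.0000 0.0000] k=[41 0 0 0 0 0]
t=3: x=[38.9500 2.0500 0.0000 0.0000 0.0000 0.0000] k=[35 2 0 0 0 0]
t=4: x=[33.3500 3.5500 0.1000 0.0000 0.0000 0.0000] k=[29 2 0 0 0 0]
t=5: x=[27.6500 3.2500 0.1000 0.0000 0.0000 0.0000] k=[29 1 0 0 0 0]
t=6: x=[27.6000 2.3500 0.0500 0.0000 0.0000 0.0000] k=[25 3 0 0 0 0]
t=7: x=[23.9000 3.9500 0.1500 0.0000 0.0000 0.0000] k=[27 2 0 0 0 0]
t=8: x=[25.7500 3.1500 0.1000 0.0000 0.0000 0.0000] k=[25 0 0 0 0 0]
t=9: x=[23.7500 1.2500 0.0000 0.0000 0.0000 0.0000] k=[27 0 0 0 0 0]
t=10: x=[25.6500 1.3500 0.0000 0.0000 0.0000 0.0000] k=[29 0 0 0 0 0]
t=11: x=[27.5500 1.4500 0.0000 0.0000 0.0000 0.0000] k=[24 2 0 0 0 0]
t=12: x=[22.9000 3.0000 0.1000 0.0000 0.0000 0.0000] k=[20 4 2 0 0 0]
t=13: x=[19.2000 4.7000 2.0000 0.1000 0.0000 0.0000] k=[17 6 3 1 0 0]
t=14: x=[16.4500 6.4000 3.0500 1.0500 0.0500 0.0000] k=[18 3 4 1 2 0]
t=15: x=[17.2500 3.8000 3.8000 1.2000 1.8500 0.1000] k=[15 2 3 0 0 0]
t=16: x=[14.3500 2.7000 2.8000 0.1500 0.0000 0.0000] k=[15 5 2 1 0 0]
t=17: x=[14.5000 5.3500 2.1000 1.0000 0.0500 0.0000] k=[11 7 3 2 1 0]
t=18: x=[10.8000 7.0000 3.1500 2.0000 1.0000 0.0500] k=[13 10 7 3 4 3]
t=19: x=[12.8500 10.0000 6.9500 3.2500 3.9000 3.0500] k=[14 9 5 5 7 3]
t=20: x=[13.7500 9.0500 5.2000 5.1000 6.7000 3.2000] k=[16 10 8 9 7 0]
t=21: x=[15.7000 10.2000 8.1500 8.8500 6.7500 0.3500] k=[16 8 8 9 4 1]
t=22: x=[15.6000 8.4000 8.0500 8.7000 4.1000 1.1500] k=[13 9 11 10 6 0]
t=23: x=[12.8000 9.3000 10.8500 9.8500 5.9000 0.3000] k=[16 9 10 11 8 3]
t=24: x=[15.6500 9.4000 10.0000 10.8000 7.9000 3.2500] k=[20 11 8 9 6 0]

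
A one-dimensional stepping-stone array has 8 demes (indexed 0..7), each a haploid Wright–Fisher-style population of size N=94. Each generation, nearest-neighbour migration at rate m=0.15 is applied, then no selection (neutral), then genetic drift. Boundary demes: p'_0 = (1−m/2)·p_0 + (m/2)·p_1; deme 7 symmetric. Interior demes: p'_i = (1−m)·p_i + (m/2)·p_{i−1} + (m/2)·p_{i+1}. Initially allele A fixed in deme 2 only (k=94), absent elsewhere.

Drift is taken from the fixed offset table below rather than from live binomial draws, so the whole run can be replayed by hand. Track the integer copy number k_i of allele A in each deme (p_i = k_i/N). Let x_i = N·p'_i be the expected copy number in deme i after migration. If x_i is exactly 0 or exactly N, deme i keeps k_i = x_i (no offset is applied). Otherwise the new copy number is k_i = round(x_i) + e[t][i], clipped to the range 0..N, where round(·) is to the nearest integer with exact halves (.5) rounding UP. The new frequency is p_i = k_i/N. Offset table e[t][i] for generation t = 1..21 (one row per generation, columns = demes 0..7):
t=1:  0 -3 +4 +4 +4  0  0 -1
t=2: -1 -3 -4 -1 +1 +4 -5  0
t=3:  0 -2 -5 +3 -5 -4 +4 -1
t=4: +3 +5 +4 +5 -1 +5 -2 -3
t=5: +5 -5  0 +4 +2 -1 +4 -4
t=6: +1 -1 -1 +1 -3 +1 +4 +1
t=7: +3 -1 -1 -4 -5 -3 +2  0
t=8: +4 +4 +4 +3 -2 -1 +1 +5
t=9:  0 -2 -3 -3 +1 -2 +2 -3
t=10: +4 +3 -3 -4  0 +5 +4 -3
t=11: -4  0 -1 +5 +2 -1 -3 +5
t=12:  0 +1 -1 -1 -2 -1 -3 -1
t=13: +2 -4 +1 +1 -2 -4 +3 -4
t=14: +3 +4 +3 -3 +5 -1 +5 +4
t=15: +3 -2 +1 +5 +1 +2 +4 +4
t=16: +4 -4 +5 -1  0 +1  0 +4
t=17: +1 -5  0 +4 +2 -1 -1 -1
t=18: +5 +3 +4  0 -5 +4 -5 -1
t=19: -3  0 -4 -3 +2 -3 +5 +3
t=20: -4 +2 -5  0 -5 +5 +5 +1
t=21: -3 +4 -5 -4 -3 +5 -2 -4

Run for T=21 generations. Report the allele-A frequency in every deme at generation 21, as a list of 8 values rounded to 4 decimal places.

[0.2553, 0.3404, 0.1915, 0.1809, 0.0638, 0.1915, 0.1489, 0.1170]

t=0: k=[0 0 94 0 0 0 0 0]
t=1: x=[0.0000 7.0500 79.9000 7.0500 0.0000 0.0000 0.0000 0.0000] k=[0 4 84 11 0 0 0 0]
t=2: x=[0.3000 9.7000 72.5250 15.6500 0.8250 0.0000 0.0000 0.0000] k=[0 7 69 15 2 0 0 0]
t=3: x=[0.5250 11.1250 60.3000 18.0750 2.8250 0.1500 0.0000 0.0000] k=[1 9 55 21 0 0 0 0]
t=4: x=[1.6000 11.8500 49.0000 21.9750 1.5750 0.0000 0.0000 0.0000] k=[5 17 53 27 1 0 0 0]
t=5: x=[5.9000 18.8000 48.3500 27.0000 2.8750 0.0750 0.0000 0.0000] k=[11 14 48 31 5 0 0 0]
t=6: x=[11.2250 16.3250 44.1750 30.3250 6.5750 0.3750 0.0000 0.0000] k=[12 15 43 31 4 1 0 0]
t=7: x=[12.2250 16.8750 40.0000 29.8750 5.8000 1.1500 0.0750 0.0000] k=[15 16 39 26 1 0 2 0]
t=8: x=[15.0750 17.6500 36.3000 25.1000 2.8000 0.2250 1.7000 0.1500] k=[19 22 40 28 1 0 3 5]
t=9: x=[19.2250 23.1250 37.7500 26.8750 2.9500 0.3000 2.9250 4.8500] k=[19 21 35 24 4 0 5 2]
t=10: x=[19.1500 21.9000 33.1250 23.3250 5.2000 0.6750 4.4000 2.2250] k=[23 25 30 19 5 6 8 0]
t=11: x=[23.1500 25.2250 28.8000 18.7750 6.1250 6.0750 7.2500 0.6000] k=[19 25 28 24 8 5 4 6]
t=12: x=[19.4500 24.7750 27.4750 23.1000 8.9750 5.1500 4.2250 5.8500] k=[19 26 26 22 7 4 1 5]
t=13: x=[19.5250 25.4750 25.7000 21.1750 7.9000 4.0000 1.5250 4.7000] k=[22 21 27 22 6 0 5 1]
t=14: x=[21.9250 21.5250 26.1750 21.1750 6.7500 0.8250 4.3250 1.3000] k=[25 26 29 18 12 0 9 5]
t=15: x=[25.0750 26.1500 27.9500 18.3750 11.5500 1.5750 8.0250 5.3000] k=[28 24 29 23 13 4 12 9]
t=16: x=[27.7000 24.6750 28.1750 22.7000 13.0750 5.2750 11.1750 9.2250] k=[32 21 33 22 13 6 11 13]
t=17: x=[31.1750 22.7250 31.2750 22.1500 13.1500 6.9000 10.7750 12.8500] k=[32 18 31 26 15 6 10 12]
t=18: x=[30.9500 20.0250 29.6500 25.5500 15.1500 6.9750 9.8500 11.8500] k=[36 23 34 26 10 11 5 11]
t=19: x=[35.0250 24.8000 32.5750 25.4000 11.2750 10.4750 5.9000 10.5500] k=[32 25 29 22 13 7 11 14]
t=20: x=[31.4750 25.8250 28.1750 21.8500 13.2250 7.7500 10.9250 13.7750] k=[27 28 23 22 8 13 16 15]
t=21: x=[27.0750 27.5500 23.3000 21.0250 9.4250 12.8500 15.7000 15.0750] k=[24 32 18 17 6 18 14 11]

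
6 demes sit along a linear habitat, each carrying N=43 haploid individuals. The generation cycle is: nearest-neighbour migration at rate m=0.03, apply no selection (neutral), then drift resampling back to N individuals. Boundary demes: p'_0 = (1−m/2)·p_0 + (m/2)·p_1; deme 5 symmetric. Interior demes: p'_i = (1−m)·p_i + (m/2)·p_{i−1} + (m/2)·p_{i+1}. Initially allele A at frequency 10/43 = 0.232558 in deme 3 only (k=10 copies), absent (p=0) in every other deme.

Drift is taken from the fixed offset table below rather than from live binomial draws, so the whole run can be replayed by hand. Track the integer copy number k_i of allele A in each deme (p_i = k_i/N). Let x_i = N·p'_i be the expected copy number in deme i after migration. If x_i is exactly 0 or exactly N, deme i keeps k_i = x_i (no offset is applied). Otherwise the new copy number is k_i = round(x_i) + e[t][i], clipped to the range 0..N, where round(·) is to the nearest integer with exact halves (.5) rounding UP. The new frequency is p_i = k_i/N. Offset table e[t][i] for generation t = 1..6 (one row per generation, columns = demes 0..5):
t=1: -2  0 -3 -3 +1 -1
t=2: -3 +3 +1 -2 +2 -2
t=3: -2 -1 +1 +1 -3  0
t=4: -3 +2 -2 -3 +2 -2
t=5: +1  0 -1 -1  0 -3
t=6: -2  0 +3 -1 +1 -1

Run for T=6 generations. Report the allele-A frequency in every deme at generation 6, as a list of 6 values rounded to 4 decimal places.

t=0: k=[0 0 0 10 0 0]
t=1: x=[0.0000 0.0000 0.1500 9.7000 0.1500 0.0000] k=[0 0 0 7 1 0]
t=2: x=[0.0000 0.0000 0.1050 6.8050 1.0750 0.0150] k=[0 0 1 5 3 0]
t=3: x=[0.0000 0.0150 1.0450 4.9100 2.9850 0.0450] k=[0 0 2 6 0 0]
t=4: x=[0.0000 0.0300 2.0300 5.8500 0.0900 0.0000] k=[0 2 0 3 2 0]
t=5: x=[0.0300 1.9400 0.0750 2.9400 1.9850 0.0300] k=[1 2 0 2 2 0]
t=6: x=[1.0150 1.9550 0.0600 1.9700 1.9700 0.0300] k=[0 2 3 1 3 0]

[0.0000, 0.0465, 0.0698, 0.0233, 0.0698, 0.0000]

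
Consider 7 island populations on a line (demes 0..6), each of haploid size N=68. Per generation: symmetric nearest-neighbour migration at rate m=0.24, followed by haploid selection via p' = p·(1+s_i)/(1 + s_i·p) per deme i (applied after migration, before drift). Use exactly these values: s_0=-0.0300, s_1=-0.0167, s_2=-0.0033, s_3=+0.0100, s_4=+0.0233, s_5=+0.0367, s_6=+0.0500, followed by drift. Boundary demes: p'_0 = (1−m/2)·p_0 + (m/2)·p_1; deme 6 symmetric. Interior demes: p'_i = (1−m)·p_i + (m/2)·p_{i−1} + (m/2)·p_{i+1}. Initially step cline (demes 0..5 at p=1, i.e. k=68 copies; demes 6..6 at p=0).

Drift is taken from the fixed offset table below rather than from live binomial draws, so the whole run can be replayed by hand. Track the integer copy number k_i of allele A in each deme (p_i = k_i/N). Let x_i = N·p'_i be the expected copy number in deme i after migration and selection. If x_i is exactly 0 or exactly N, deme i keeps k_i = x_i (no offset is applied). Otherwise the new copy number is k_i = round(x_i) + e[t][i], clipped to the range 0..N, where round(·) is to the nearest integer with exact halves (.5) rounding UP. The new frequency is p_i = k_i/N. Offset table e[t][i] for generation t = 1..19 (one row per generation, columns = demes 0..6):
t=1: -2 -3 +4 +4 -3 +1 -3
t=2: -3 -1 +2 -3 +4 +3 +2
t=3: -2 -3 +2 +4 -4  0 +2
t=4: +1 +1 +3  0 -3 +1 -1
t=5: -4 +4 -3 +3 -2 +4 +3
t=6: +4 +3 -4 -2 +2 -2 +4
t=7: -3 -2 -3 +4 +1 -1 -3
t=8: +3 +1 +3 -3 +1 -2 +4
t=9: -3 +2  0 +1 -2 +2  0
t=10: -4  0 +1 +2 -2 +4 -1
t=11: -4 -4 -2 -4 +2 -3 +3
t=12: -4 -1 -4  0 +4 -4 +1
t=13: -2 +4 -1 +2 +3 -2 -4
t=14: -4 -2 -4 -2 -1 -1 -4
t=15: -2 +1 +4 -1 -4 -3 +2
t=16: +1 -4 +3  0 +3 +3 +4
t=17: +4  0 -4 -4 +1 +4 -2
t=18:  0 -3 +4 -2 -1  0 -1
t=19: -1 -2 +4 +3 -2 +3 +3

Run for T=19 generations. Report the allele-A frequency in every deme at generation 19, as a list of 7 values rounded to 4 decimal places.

t=0: k=[68 68 68 68 68 68 0]
t=1: x=[68.0000 68.0000 68.0000 68.0000 68.0000 60.0953 8.5169] k=[68 68 68 68 68 61 6]
t=2: x=[68.0000 68.0000 68.0000 68.0000 67.1789 55.6094 13.1086] k=[68 68 68 68 68 59 15]
t=3: x=[68.0000 68.0000 68.0000 68.0000 66.9442 55.1792 20.9811] k=[68 68 68 68 63 55 23]
t=4: x=[68.0000 68.0000 68.0000 67.4059 62.7526 52.5545 27.6366] k=[68 68 68 67 60 54 27]
t=5: x=[68.0000 68.0000 67.8796 66.2966 60.2791 51.9266 31.0613] k=[68 68 65 68 58 56 34]
t=6: x=[68.0000 67.6339 65.7127 66.4551 59.1390 54.0049 37.4627] k=[68 68 62 64 61 52 41]
t=7: x=[68.0000 67.2679 62.9446 63.4425 60.4362 52.2013 43.0950] k=[68 65 60 67 61 51 40]
t=8: x=[67.6289 64.7076 61.4204 65.4644 60.6720 51.3376 42.1067] k=[68 66 64 62 62 49 46]
t=9: x=[67.7526 65.9670 63.9875 62.2922 60.5934 50.6695 47.0734] k=[65 68 64 63 59 53 47]
t=10: x=[65.2816 67.1459 64.3486 62.6889 58.9424 53.4171 48.4075] k=[61 67 65 65 57 57 47]
t=11: x=[61.5442 66.0077 65.2312 64.0769 58.1555 56.1567 48.8777] k=[58 62 63 60 60 53 52]
t=12: x=[58.2279 61.5422 62.5033 60.4272 59.3356 54.1224 52.7061] k=[54 61 59 60 63 50 54]
t=13: x=[54.5137 59.7993 59.3350 60.3081 61.2219 52.4760 54.0683] k=[53 64 58 62 64 50 50]
t=14: x=[53.9841 61.8667 59.1746 61.8162 62.2033 52.1228 50.6383] k=[50 60 55 60 61 51 47]
t=15: x=[50.8117 58.0579 56.1677 59.5936 59.8467 52.1621 48.1722] k=[49 59 60 59 56 49 50]
t=16: x=[49.7969 57.7745 59.7360 58.8392 55.7530 50.4337 50.5211] k=[51 54 63 59 59 53 55]
t=17: x=[50.9742 54.5391 61.4204 59.5539 58.4703 54.3573 55.2725] k=[55 55 57 56 59 58 53]
t=18: x=[54.6767 55.0645 56.6087 56.5749 58.7064 57.8355 54.1460] k=[55 52 61 55 58 58 53]
t=19: x=[54.3100 53.2464 59.1746 56.1775 57.8406 57.7185 54.1460] k=[53 51 63 59 56 61 57]

[0.7794, 0.7500, 0.9265, 0.8676, 0.8235, 0.8971, 0.8382]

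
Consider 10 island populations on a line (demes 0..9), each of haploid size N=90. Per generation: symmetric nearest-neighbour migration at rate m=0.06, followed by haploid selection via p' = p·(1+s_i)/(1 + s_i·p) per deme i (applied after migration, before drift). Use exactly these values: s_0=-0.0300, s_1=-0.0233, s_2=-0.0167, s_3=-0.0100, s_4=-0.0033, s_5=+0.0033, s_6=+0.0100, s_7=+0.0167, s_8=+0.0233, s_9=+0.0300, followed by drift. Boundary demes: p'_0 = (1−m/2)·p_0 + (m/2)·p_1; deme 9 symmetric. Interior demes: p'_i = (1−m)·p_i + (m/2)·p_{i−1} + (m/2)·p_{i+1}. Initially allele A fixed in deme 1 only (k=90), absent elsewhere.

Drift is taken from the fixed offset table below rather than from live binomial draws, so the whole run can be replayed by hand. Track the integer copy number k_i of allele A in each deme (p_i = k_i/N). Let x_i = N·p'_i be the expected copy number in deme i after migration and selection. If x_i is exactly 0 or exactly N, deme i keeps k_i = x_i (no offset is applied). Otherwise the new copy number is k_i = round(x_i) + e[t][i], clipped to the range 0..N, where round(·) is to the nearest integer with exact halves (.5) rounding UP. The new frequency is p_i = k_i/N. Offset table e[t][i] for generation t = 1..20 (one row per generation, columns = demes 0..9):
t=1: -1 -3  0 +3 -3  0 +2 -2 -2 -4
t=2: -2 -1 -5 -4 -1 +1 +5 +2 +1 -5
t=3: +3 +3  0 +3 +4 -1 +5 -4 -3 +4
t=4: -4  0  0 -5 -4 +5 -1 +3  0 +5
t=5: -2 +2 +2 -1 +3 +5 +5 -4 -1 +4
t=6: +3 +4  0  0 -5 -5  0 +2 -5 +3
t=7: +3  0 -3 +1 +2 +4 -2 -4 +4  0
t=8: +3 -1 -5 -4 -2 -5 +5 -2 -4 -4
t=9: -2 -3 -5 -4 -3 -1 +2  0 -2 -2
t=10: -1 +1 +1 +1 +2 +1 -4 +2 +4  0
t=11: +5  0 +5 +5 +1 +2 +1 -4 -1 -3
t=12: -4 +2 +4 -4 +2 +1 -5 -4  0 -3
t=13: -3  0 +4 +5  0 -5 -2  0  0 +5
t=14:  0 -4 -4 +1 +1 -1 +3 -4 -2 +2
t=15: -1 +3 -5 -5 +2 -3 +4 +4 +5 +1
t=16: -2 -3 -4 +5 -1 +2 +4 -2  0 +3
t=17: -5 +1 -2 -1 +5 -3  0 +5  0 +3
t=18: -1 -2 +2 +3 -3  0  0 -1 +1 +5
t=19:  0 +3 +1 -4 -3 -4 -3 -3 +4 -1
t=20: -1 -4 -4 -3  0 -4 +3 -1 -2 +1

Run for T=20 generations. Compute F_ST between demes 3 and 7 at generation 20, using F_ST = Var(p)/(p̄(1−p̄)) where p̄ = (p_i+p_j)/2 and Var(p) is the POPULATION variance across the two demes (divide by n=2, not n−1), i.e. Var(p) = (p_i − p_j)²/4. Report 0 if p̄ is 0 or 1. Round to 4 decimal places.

t=0: k=[0 90 0 0 0 0 0 0 0 0]
t=1: x=[2.6214 84.4791 2.6562 0.0000 0.0000 0.0000 0.0000 0.0000 0.0000 0.0000] k=[2 81 3 0 0 0 0 0 0 0]
t=2: x=[4.2451 76.0138 5.1674 0.0891 0.0000 0.0000 0.0000 0.0000 0.0000 0.0000] k=[2 75 0 0 0 0 0 0 0 0]
t=3: x=[4.0700 70.1983 2.2133 0.0000 0.0000 0.0000 0.0000 0.0000 0.0000 0.0000] k=[7 73 2 0 0 0 0 0 0 0]
t=4: x=[8.7368 68.5067 4.0051 0.0594 0.0000 0.0000 0.0000 0.0000 0.0000 0.0000] k=[5 69 4 0 0 0 0 0 0 0]
t=5: x=[6.7279 64.7035 5.7388 0.1188 0.0000 0.0000 0.0000 0.0000 0.0000 0.0000] k=[5 67 8 0 0 0 0 0 0 0]
t=6: x=[6.6695 62.9258 9.3874 0.2376 0.0000 0.0000 0.0000 0.0000 0.0000 0.0000] k=[10 67 9 0 0 0 0 0 0 0]
t=7: x=[11.4032 63.1076 10.3152 0.2673 0.0000 0.0000 0.0000 0.0000 0.0000 0.0000] k=[14 63 7 1 0 0 0 0 0 0]
t=8: x=[15.0837 59.3755 8.3713 1.1386 0.0299 0.0000 0.0000 0.0000 0.0000 0.0000] k=[18 58 3 0 0 0 0 0 0 0]
t=9: x=[18.7440 54.6452 4.4876 0.0891 0.0000 0.0000 0.0000 0.0000 0.0000 0.0000] k=[17 52 0 0 0 0 0 0 0 0]
t=10: x=[17.6145 48.8640 1.5344 0.0000 0.0000 0.0000 0.0000 0.0000 0.0000 0.0000] k=[17 50 3 0 0 0 0 0 0 0]
t=11: x=[17.5556 47.0710 4.2513 0.0891 0.0000 0.0000 0.0000 0.0000 0.0000 0.0000] k=[23 47 9 5 0 0 0 0 0 0]
t=12: x=[23.1918 44.6096 9.8710 4.9230 0.1495 0.0000 0.0000 0.0000 0.0000 0.0000] k=[19 47 14 1 2 0 0 0 0 0]
t=13: x=[19.3729 44.6396 14.3952 1.4060 1.9038 0.0602 0.0000 0.0000 0.0000 0.0000] k=[16 45 18 6 2 0 0 0 0 0]
t=14: x=[16.4564 42.7905 18.2042 6.1819 2.0534 0.0602 0.0000 0.0000 0.0000 0.0000] k=[16 39 14 7 3 0 0 0 0 0]
t=15: x=[16.2799 37.0451 14.3359 7.0246 3.0203 0.0903 0.0000 0.0000 0.0000 0.0000] k=[15 40 9 2 5 0 0 0 0 0]
t=16: x=[15.3581 37.8022 9.5749 2.2776 4.7451 0.1505 0.0000 0.0000 0.0000 0.0000] k=[13 35 6 7 4 2 0 0 0 0]
t=17: x=[13.3108 32.9759 6.7935 6.8164 4.0173 2.0065 0.0606 0.0000 0.0000 0.0000] k=[8 34 5 6 9 0 0 0 0 0]
t=18: x=[8.5416 31.8631 5.8078 6.0034 8.6142 0.2709 0.0000 0.0000 0.0000 0.0000] k=[8 30 8 9 6 0 0 0 0 0]
t=19: x=[8.4245 28.2213 8.5587 8.7999 5.8918 0.1806 0.0000 0.0000 0.0000 0.0000] k=[8 31 10 5 3 0 0 0 0 0]
t=20: x=[8.4538 29.2129 10.3251 5.0420 2.9605 0.0903 0.0000 0.0000 0.0000 0.0000] k=[7 25 6 2 3 0 0 0 0 0]

0.0112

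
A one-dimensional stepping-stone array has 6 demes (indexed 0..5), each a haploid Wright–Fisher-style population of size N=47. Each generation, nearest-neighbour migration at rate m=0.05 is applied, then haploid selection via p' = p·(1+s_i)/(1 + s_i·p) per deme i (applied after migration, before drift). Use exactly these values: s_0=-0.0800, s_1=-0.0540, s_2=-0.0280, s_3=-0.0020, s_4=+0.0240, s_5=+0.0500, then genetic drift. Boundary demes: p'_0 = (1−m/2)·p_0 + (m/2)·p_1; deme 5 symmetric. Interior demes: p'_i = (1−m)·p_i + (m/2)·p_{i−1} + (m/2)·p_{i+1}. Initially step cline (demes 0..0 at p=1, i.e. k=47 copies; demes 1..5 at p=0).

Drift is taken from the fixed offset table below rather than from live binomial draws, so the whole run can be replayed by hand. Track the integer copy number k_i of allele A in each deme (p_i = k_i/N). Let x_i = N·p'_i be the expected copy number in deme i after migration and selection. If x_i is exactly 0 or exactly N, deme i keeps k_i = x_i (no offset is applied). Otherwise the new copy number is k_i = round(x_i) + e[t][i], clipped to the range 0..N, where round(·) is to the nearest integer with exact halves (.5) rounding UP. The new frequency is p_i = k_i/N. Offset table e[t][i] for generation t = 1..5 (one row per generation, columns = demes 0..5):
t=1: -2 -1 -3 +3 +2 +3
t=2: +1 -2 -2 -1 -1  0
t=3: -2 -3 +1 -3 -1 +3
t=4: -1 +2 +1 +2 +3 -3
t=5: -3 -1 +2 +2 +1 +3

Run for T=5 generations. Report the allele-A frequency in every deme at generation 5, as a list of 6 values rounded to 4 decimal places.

t=0: k=[47 0 0 0 0 0]
t=1: x=[45.7256 1.1131 0.0000 0.0000 0.0000 0.0000] k=[44 0 0 0 0 0]
t=2: x=[42.5770 1.0419 0.0000 0.0000 0.0000 0.0000] k=[44 0 0 0 0 0]
t=3: x=[42.5770 1.0419 0.0000 0.0000 0.0000 0.0000] k=[41 0 0 0 0 0]
t=4: x=[39.4621 0.9708 0.0000 0.0000 0.0000 0.0000] k=[38 3 0 0 0 0]
t=5: x=[36.4589 3.6106 0.0729 0.0000 0.0000 0.0000] k=[33 3 2 0 0 0]

[0.7021, 0.0638, 0.0426, 0.0000, 0.0000, 0.0000]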